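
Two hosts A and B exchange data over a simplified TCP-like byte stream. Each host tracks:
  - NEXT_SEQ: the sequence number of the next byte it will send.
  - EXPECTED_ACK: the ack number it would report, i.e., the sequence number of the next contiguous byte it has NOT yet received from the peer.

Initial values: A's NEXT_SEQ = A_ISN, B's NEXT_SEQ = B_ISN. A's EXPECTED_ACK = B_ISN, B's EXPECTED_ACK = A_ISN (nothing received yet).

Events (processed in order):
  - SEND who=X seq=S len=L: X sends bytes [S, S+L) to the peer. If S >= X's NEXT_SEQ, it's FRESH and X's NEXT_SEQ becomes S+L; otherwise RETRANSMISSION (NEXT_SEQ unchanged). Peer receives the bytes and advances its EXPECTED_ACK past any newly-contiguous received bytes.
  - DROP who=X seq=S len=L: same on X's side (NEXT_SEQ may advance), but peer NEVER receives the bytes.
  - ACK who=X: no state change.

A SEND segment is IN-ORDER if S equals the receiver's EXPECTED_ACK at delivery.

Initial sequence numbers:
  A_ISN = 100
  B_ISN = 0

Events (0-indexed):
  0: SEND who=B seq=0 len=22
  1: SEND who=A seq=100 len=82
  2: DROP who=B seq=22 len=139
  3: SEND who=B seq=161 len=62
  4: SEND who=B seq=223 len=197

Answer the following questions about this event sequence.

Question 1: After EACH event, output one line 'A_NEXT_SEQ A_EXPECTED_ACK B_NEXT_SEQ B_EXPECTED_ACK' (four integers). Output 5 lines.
100 22 22 100
182 22 22 182
182 22 161 182
182 22 223 182
182 22 420 182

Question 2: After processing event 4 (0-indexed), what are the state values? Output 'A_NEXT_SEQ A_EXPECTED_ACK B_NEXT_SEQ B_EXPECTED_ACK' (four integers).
After event 0: A_seq=100 A_ack=22 B_seq=22 B_ack=100
After event 1: A_seq=182 A_ack=22 B_seq=22 B_ack=182
After event 2: A_seq=182 A_ack=22 B_seq=161 B_ack=182
After event 3: A_seq=182 A_ack=22 B_seq=223 B_ack=182
After event 4: A_seq=182 A_ack=22 B_seq=420 B_ack=182

182 22 420 182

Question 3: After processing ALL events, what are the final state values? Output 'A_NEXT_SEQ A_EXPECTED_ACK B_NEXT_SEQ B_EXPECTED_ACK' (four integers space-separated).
After event 0: A_seq=100 A_ack=22 B_seq=22 B_ack=100
After event 1: A_seq=182 A_ack=22 B_seq=22 B_ack=182
After event 2: A_seq=182 A_ack=22 B_seq=161 B_ack=182
After event 3: A_seq=182 A_ack=22 B_seq=223 B_ack=182
After event 4: A_seq=182 A_ack=22 B_seq=420 B_ack=182

Answer: 182 22 420 182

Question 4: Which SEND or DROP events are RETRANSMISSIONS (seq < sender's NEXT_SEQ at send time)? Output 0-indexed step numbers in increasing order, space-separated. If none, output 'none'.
Step 0: SEND seq=0 -> fresh
Step 1: SEND seq=100 -> fresh
Step 2: DROP seq=22 -> fresh
Step 3: SEND seq=161 -> fresh
Step 4: SEND seq=223 -> fresh

Answer: none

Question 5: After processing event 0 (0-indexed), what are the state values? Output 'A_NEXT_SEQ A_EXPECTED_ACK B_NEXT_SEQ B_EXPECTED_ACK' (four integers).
After event 0: A_seq=100 A_ack=22 B_seq=22 B_ack=100

100 22 22 100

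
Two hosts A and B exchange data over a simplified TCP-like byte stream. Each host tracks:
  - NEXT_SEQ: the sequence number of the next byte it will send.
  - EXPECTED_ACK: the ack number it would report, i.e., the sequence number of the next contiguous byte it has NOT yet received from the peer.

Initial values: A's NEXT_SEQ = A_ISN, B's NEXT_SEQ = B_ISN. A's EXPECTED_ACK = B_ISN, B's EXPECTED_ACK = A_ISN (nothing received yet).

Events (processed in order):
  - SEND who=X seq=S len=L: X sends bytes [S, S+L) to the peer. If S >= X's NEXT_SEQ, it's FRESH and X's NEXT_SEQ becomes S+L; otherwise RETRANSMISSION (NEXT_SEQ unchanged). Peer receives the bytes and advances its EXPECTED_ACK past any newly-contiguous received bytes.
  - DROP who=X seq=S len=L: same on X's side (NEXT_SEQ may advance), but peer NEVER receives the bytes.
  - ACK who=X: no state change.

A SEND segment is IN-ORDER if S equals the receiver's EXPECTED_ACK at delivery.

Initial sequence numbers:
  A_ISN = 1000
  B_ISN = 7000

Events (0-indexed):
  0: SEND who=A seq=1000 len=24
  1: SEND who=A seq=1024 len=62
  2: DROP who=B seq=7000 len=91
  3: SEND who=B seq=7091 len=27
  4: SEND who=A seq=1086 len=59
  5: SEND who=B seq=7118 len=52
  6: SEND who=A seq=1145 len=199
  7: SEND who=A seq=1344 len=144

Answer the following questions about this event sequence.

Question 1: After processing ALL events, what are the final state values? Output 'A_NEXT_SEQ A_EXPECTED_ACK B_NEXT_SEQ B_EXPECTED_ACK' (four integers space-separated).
After event 0: A_seq=1024 A_ack=7000 B_seq=7000 B_ack=1024
After event 1: A_seq=1086 A_ack=7000 B_seq=7000 B_ack=1086
After event 2: A_seq=1086 A_ack=7000 B_seq=7091 B_ack=1086
After event 3: A_seq=1086 A_ack=7000 B_seq=7118 B_ack=1086
After event 4: A_seq=1145 A_ack=7000 B_seq=7118 B_ack=1145
After event 5: A_seq=1145 A_ack=7000 B_seq=7170 B_ack=1145
After event 6: A_seq=1344 A_ack=7000 B_seq=7170 B_ack=1344
After event 7: A_seq=1488 A_ack=7000 B_seq=7170 B_ack=1488

Answer: 1488 7000 7170 1488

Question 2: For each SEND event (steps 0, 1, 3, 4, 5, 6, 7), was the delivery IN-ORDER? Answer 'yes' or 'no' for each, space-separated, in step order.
Step 0: SEND seq=1000 -> in-order
Step 1: SEND seq=1024 -> in-order
Step 3: SEND seq=7091 -> out-of-order
Step 4: SEND seq=1086 -> in-order
Step 5: SEND seq=7118 -> out-of-order
Step 6: SEND seq=1145 -> in-order
Step 7: SEND seq=1344 -> in-order

Answer: yes yes no yes no yes yes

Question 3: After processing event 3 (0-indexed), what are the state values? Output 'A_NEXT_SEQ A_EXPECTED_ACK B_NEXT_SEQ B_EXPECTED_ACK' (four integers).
After event 0: A_seq=1024 A_ack=7000 B_seq=7000 B_ack=1024
After event 1: A_seq=1086 A_ack=7000 B_seq=7000 B_ack=1086
After event 2: A_seq=1086 A_ack=7000 B_seq=7091 B_ack=1086
After event 3: A_seq=1086 A_ack=7000 B_seq=7118 B_ack=1086

1086 7000 7118 1086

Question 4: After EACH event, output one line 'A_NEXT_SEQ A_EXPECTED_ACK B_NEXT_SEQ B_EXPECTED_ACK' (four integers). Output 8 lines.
1024 7000 7000 1024
1086 7000 7000 1086
1086 7000 7091 1086
1086 7000 7118 1086
1145 7000 7118 1145
1145 7000 7170 1145
1344 7000 7170 1344
1488 7000 7170 1488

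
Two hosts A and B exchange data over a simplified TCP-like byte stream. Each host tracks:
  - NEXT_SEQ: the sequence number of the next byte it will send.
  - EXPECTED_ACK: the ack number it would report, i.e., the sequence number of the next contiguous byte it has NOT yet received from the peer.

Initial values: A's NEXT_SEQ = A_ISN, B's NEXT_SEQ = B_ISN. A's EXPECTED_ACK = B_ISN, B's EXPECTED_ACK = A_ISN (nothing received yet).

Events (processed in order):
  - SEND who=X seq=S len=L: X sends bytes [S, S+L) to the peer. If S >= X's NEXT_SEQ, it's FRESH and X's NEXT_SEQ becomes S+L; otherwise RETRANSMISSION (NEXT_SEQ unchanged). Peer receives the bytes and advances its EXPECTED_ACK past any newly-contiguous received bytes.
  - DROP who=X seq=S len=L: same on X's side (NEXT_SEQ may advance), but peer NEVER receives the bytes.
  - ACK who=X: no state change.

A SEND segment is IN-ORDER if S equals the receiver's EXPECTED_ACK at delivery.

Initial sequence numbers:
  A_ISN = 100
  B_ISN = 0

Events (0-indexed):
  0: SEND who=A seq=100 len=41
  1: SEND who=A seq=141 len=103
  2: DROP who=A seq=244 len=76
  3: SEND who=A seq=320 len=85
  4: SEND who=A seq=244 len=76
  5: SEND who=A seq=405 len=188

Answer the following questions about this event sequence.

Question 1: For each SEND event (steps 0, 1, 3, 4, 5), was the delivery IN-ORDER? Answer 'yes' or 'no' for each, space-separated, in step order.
Step 0: SEND seq=100 -> in-order
Step 1: SEND seq=141 -> in-order
Step 3: SEND seq=320 -> out-of-order
Step 4: SEND seq=244 -> in-order
Step 5: SEND seq=405 -> in-order

Answer: yes yes no yes yes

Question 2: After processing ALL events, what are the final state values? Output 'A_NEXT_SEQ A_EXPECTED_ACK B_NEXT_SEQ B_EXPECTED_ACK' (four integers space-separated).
Answer: 593 0 0 593

Derivation:
After event 0: A_seq=141 A_ack=0 B_seq=0 B_ack=141
After event 1: A_seq=244 A_ack=0 B_seq=0 B_ack=244
After event 2: A_seq=320 A_ack=0 B_seq=0 B_ack=244
After event 3: A_seq=405 A_ack=0 B_seq=0 B_ack=244
After event 4: A_seq=405 A_ack=0 B_seq=0 B_ack=405
After event 5: A_seq=593 A_ack=0 B_seq=0 B_ack=593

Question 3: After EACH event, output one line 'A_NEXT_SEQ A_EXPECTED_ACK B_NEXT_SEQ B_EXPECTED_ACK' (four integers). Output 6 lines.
141 0 0 141
244 0 0 244
320 0 0 244
405 0 0 244
405 0 0 405
593 0 0 593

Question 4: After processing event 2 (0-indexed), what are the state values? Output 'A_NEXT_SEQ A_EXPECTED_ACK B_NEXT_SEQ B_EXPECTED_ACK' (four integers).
After event 0: A_seq=141 A_ack=0 B_seq=0 B_ack=141
After event 1: A_seq=244 A_ack=0 B_seq=0 B_ack=244
After event 2: A_seq=320 A_ack=0 B_seq=0 B_ack=244

320 0 0 244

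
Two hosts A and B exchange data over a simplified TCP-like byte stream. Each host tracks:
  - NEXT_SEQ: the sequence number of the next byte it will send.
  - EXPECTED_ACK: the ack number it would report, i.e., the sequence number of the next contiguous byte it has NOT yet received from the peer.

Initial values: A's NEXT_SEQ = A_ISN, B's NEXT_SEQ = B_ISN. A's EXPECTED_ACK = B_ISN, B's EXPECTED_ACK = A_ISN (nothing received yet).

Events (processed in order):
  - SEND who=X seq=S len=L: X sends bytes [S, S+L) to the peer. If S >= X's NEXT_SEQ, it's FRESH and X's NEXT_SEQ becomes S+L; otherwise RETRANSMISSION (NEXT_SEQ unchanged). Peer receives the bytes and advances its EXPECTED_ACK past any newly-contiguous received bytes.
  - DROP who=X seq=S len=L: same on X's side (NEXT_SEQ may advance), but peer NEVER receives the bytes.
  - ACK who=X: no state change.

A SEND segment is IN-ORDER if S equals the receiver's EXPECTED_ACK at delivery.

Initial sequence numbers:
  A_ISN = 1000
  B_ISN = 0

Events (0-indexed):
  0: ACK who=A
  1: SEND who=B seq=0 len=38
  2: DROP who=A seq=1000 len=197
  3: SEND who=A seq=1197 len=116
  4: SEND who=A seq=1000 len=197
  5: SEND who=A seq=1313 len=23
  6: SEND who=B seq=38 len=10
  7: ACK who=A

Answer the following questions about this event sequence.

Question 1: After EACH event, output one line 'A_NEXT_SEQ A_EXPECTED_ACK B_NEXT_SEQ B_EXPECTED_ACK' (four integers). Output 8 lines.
1000 0 0 1000
1000 38 38 1000
1197 38 38 1000
1313 38 38 1000
1313 38 38 1313
1336 38 38 1336
1336 48 48 1336
1336 48 48 1336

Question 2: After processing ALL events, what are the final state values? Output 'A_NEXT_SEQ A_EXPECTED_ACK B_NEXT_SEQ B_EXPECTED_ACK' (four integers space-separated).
Answer: 1336 48 48 1336

Derivation:
After event 0: A_seq=1000 A_ack=0 B_seq=0 B_ack=1000
After event 1: A_seq=1000 A_ack=38 B_seq=38 B_ack=1000
After event 2: A_seq=1197 A_ack=38 B_seq=38 B_ack=1000
After event 3: A_seq=1313 A_ack=38 B_seq=38 B_ack=1000
After event 4: A_seq=1313 A_ack=38 B_seq=38 B_ack=1313
After event 5: A_seq=1336 A_ack=38 B_seq=38 B_ack=1336
After event 6: A_seq=1336 A_ack=48 B_seq=48 B_ack=1336
After event 7: A_seq=1336 A_ack=48 B_seq=48 B_ack=1336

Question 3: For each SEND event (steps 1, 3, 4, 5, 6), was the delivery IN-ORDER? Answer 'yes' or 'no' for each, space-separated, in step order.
Step 1: SEND seq=0 -> in-order
Step 3: SEND seq=1197 -> out-of-order
Step 4: SEND seq=1000 -> in-order
Step 5: SEND seq=1313 -> in-order
Step 6: SEND seq=38 -> in-order

Answer: yes no yes yes yes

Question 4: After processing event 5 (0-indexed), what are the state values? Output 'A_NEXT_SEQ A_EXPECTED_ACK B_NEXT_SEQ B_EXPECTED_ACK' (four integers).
After event 0: A_seq=1000 A_ack=0 B_seq=0 B_ack=1000
After event 1: A_seq=1000 A_ack=38 B_seq=38 B_ack=1000
After event 2: A_seq=1197 A_ack=38 B_seq=38 B_ack=1000
After event 3: A_seq=1313 A_ack=38 B_seq=38 B_ack=1000
After event 4: A_seq=1313 A_ack=38 B_seq=38 B_ack=1313
After event 5: A_seq=1336 A_ack=38 B_seq=38 B_ack=1336

1336 38 38 1336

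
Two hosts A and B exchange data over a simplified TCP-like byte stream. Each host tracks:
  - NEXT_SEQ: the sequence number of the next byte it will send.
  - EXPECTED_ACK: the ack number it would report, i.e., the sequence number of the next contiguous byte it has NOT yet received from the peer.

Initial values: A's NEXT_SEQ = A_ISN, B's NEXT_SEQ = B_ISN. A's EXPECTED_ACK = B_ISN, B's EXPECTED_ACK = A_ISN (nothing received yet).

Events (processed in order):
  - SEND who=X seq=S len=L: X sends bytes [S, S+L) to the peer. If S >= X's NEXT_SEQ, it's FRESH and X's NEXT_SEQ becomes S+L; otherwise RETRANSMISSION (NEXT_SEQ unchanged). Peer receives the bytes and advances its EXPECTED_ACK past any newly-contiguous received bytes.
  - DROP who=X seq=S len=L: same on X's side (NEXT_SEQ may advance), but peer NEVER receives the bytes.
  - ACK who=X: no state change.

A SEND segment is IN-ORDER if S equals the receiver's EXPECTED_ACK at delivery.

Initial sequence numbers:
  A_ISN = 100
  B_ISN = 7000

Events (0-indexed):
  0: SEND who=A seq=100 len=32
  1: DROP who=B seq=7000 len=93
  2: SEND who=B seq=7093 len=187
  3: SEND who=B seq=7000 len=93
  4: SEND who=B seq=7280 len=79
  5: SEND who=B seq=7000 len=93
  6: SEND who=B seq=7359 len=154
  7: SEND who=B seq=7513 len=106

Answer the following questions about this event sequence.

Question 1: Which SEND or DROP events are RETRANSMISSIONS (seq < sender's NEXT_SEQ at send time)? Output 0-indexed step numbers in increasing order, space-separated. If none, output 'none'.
Answer: 3 5

Derivation:
Step 0: SEND seq=100 -> fresh
Step 1: DROP seq=7000 -> fresh
Step 2: SEND seq=7093 -> fresh
Step 3: SEND seq=7000 -> retransmit
Step 4: SEND seq=7280 -> fresh
Step 5: SEND seq=7000 -> retransmit
Step 6: SEND seq=7359 -> fresh
Step 7: SEND seq=7513 -> fresh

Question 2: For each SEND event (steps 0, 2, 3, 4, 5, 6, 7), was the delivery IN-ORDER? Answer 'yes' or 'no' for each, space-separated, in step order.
Step 0: SEND seq=100 -> in-order
Step 2: SEND seq=7093 -> out-of-order
Step 3: SEND seq=7000 -> in-order
Step 4: SEND seq=7280 -> in-order
Step 5: SEND seq=7000 -> out-of-order
Step 6: SEND seq=7359 -> in-order
Step 7: SEND seq=7513 -> in-order

Answer: yes no yes yes no yes yes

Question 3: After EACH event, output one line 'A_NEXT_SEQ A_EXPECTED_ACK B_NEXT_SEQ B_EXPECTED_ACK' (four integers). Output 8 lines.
132 7000 7000 132
132 7000 7093 132
132 7000 7280 132
132 7280 7280 132
132 7359 7359 132
132 7359 7359 132
132 7513 7513 132
132 7619 7619 132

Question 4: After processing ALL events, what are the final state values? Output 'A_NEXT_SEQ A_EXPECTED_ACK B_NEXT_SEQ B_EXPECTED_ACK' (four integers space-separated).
Answer: 132 7619 7619 132

Derivation:
After event 0: A_seq=132 A_ack=7000 B_seq=7000 B_ack=132
After event 1: A_seq=132 A_ack=7000 B_seq=7093 B_ack=132
After event 2: A_seq=132 A_ack=7000 B_seq=7280 B_ack=132
After event 3: A_seq=132 A_ack=7280 B_seq=7280 B_ack=132
After event 4: A_seq=132 A_ack=7359 B_seq=7359 B_ack=132
After event 5: A_seq=132 A_ack=7359 B_seq=7359 B_ack=132
After event 6: A_seq=132 A_ack=7513 B_seq=7513 B_ack=132
After event 7: A_seq=132 A_ack=7619 B_seq=7619 B_ack=132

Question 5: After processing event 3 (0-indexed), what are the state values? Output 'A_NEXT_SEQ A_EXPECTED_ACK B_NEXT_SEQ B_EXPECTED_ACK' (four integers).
After event 0: A_seq=132 A_ack=7000 B_seq=7000 B_ack=132
After event 1: A_seq=132 A_ack=7000 B_seq=7093 B_ack=132
After event 2: A_seq=132 A_ack=7000 B_seq=7280 B_ack=132
After event 3: A_seq=132 A_ack=7280 B_seq=7280 B_ack=132

132 7280 7280 132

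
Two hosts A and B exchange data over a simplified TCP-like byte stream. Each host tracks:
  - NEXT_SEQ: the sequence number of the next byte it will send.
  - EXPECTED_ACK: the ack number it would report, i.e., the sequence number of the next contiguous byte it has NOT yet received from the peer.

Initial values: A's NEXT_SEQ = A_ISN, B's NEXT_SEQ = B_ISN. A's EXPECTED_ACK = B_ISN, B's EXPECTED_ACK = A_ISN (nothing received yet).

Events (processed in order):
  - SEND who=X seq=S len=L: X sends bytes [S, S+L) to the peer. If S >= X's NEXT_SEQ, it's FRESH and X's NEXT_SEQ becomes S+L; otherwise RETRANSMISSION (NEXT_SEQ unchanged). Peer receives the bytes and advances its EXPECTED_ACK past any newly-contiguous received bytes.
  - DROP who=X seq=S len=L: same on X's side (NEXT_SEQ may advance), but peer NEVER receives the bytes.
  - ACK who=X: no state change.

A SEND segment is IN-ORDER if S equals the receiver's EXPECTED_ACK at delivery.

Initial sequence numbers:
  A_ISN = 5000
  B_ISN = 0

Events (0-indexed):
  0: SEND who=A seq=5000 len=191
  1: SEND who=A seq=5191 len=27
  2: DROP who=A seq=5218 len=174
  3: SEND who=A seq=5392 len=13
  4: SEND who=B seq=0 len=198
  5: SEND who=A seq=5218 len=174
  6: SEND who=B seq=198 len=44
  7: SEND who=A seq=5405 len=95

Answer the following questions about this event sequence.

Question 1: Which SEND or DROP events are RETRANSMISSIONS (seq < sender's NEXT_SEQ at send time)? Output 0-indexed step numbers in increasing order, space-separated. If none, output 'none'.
Step 0: SEND seq=5000 -> fresh
Step 1: SEND seq=5191 -> fresh
Step 2: DROP seq=5218 -> fresh
Step 3: SEND seq=5392 -> fresh
Step 4: SEND seq=0 -> fresh
Step 5: SEND seq=5218 -> retransmit
Step 6: SEND seq=198 -> fresh
Step 7: SEND seq=5405 -> fresh

Answer: 5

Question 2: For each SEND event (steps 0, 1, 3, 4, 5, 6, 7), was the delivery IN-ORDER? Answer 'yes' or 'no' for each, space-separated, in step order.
Step 0: SEND seq=5000 -> in-order
Step 1: SEND seq=5191 -> in-order
Step 3: SEND seq=5392 -> out-of-order
Step 4: SEND seq=0 -> in-order
Step 5: SEND seq=5218 -> in-order
Step 6: SEND seq=198 -> in-order
Step 7: SEND seq=5405 -> in-order

Answer: yes yes no yes yes yes yes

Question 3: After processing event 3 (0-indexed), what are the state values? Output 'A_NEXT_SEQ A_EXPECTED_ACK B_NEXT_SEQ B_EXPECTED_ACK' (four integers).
After event 0: A_seq=5191 A_ack=0 B_seq=0 B_ack=5191
After event 1: A_seq=5218 A_ack=0 B_seq=0 B_ack=5218
After event 2: A_seq=5392 A_ack=0 B_seq=0 B_ack=5218
After event 3: A_seq=5405 A_ack=0 B_seq=0 B_ack=5218

5405 0 0 5218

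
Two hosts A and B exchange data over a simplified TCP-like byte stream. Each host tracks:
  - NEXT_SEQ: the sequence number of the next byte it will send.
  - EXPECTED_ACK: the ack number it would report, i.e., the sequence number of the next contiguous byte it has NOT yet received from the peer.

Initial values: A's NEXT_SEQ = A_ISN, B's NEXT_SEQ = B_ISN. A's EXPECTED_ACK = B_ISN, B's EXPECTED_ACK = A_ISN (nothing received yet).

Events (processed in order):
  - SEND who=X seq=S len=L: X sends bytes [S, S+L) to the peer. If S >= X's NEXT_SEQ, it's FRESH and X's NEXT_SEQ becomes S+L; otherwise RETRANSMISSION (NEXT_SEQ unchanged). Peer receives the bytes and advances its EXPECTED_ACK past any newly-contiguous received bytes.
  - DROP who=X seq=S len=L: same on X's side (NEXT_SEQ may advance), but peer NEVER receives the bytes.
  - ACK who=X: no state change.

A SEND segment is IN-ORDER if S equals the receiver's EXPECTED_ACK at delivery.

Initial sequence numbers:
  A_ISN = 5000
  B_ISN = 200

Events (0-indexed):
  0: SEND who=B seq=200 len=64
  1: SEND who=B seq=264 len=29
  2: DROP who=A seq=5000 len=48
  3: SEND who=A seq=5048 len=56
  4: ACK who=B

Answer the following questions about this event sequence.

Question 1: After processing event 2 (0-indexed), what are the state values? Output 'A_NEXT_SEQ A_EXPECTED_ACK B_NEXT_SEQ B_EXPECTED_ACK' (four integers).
After event 0: A_seq=5000 A_ack=264 B_seq=264 B_ack=5000
After event 1: A_seq=5000 A_ack=293 B_seq=293 B_ack=5000
After event 2: A_seq=5048 A_ack=293 B_seq=293 B_ack=5000

5048 293 293 5000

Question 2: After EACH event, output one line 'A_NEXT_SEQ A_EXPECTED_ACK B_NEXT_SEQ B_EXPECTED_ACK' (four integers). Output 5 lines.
5000 264 264 5000
5000 293 293 5000
5048 293 293 5000
5104 293 293 5000
5104 293 293 5000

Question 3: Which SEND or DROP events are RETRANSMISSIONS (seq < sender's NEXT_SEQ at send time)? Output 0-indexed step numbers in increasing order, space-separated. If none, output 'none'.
Answer: none

Derivation:
Step 0: SEND seq=200 -> fresh
Step 1: SEND seq=264 -> fresh
Step 2: DROP seq=5000 -> fresh
Step 3: SEND seq=5048 -> fresh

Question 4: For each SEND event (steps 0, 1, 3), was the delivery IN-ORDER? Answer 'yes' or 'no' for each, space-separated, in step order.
Answer: yes yes no

Derivation:
Step 0: SEND seq=200 -> in-order
Step 1: SEND seq=264 -> in-order
Step 3: SEND seq=5048 -> out-of-order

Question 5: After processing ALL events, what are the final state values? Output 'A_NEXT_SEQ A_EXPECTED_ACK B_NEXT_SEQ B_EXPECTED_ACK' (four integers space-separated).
Answer: 5104 293 293 5000

Derivation:
After event 0: A_seq=5000 A_ack=264 B_seq=264 B_ack=5000
After event 1: A_seq=5000 A_ack=293 B_seq=293 B_ack=5000
After event 2: A_seq=5048 A_ack=293 B_seq=293 B_ack=5000
After event 3: A_seq=5104 A_ack=293 B_seq=293 B_ack=5000
After event 4: A_seq=5104 A_ack=293 B_seq=293 B_ack=5000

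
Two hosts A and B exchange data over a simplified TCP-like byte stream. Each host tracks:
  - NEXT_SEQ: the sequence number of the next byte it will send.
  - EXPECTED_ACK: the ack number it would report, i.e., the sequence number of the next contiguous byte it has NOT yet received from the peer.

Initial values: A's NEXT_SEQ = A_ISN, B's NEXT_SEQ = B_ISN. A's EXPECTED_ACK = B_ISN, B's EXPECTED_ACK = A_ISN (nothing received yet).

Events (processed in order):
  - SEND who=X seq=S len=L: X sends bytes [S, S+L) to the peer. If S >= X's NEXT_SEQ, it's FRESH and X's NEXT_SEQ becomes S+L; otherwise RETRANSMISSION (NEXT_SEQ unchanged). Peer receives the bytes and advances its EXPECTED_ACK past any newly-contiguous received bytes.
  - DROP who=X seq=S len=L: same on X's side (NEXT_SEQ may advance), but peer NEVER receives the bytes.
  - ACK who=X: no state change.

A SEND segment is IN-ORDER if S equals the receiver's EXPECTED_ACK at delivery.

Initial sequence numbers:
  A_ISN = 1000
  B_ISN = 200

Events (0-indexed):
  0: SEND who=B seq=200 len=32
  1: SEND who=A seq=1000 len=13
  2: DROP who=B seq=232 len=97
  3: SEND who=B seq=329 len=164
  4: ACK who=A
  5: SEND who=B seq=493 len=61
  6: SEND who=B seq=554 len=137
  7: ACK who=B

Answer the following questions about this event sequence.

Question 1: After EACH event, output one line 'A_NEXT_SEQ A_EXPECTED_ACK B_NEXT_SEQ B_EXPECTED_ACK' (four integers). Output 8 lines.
1000 232 232 1000
1013 232 232 1013
1013 232 329 1013
1013 232 493 1013
1013 232 493 1013
1013 232 554 1013
1013 232 691 1013
1013 232 691 1013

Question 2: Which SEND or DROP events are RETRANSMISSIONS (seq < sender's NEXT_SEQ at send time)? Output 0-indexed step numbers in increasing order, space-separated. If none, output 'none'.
Step 0: SEND seq=200 -> fresh
Step 1: SEND seq=1000 -> fresh
Step 2: DROP seq=232 -> fresh
Step 3: SEND seq=329 -> fresh
Step 5: SEND seq=493 -> fresh
Step 6: SEND seq=554 -> fresh

Answer: none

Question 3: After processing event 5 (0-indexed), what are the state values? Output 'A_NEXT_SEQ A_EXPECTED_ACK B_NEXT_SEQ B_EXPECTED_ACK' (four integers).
After event 0: A_seq=1000 A_ack=232 B_seq=232 B_ack=1000
After event 1: A_seq=1013 A_ack=232 B_seq=232 B_ack=1013
After event 2: A_seq=1013 A_ack=232 B_seq=329 B_ack=1013
After event 3: A_seq=1013 A_ack=232 B_seq=493 B_ack=1013
After event 4: A_seq=1013 A_ack=232 B_seq=493 B_ack=1013
After event 5: A_seq=1013 A_ack=232 B_seq=554 B_ack=1013

1013 232 554 1013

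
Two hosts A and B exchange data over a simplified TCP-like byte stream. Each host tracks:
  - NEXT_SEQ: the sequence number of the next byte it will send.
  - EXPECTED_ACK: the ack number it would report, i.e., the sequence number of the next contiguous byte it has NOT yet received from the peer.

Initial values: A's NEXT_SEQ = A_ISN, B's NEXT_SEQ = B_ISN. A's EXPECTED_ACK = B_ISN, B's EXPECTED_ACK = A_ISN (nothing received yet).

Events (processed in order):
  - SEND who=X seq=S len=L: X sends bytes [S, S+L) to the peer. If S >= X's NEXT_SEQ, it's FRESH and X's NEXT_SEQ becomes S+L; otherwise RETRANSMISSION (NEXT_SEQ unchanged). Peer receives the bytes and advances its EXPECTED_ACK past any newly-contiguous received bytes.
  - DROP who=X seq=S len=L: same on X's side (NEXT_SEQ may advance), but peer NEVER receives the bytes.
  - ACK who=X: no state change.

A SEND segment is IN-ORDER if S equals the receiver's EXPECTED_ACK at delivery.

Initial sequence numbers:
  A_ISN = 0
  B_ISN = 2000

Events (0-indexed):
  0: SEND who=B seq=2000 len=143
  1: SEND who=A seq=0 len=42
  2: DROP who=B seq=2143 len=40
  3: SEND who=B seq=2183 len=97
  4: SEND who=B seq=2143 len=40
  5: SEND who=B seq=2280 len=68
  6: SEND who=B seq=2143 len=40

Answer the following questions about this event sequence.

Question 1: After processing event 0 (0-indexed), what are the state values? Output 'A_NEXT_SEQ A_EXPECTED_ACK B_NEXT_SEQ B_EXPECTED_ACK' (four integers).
After event 0: A_seq=0 A_ack=2143 B_seq=2143 B_ack=0

0 2143 2143 0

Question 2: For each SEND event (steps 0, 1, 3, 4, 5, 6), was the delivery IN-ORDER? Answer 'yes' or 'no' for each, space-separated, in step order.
Answer: yes yes no yes yes no

Derivation:
Step 0: SEND seq=2000 -> in-order
Step 1: SEND seq=0 -> in-order
Step 3: SEND seq=2183 -> out-of-order
Step 4: SEND seq=2143 -> in-order
Step 5: SEND seq=2280 -> in-order
Step 6: SEND seq=2143 -> out-of-order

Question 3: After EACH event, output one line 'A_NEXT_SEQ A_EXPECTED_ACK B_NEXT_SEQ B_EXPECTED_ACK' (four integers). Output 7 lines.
0 2143 2143 0
42 2143 2143 42
42 2143 2183 42
42 2143 2280 42
42 2280 2280 42
42 2348 2348 42
42 2348 2348 42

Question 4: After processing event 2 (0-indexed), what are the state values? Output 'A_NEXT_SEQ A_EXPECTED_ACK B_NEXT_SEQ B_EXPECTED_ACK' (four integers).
After event 0: A_seq=0 A_ack=2143 B_seq=2143 B_ack=0
After event 1: A_seq=42 A_ack=2143 B_seq=2143 B_ack=42
After event 2: A_seq=42 A_ack=2143 B_seq=2183 B_ack=42

42 2143 2183 42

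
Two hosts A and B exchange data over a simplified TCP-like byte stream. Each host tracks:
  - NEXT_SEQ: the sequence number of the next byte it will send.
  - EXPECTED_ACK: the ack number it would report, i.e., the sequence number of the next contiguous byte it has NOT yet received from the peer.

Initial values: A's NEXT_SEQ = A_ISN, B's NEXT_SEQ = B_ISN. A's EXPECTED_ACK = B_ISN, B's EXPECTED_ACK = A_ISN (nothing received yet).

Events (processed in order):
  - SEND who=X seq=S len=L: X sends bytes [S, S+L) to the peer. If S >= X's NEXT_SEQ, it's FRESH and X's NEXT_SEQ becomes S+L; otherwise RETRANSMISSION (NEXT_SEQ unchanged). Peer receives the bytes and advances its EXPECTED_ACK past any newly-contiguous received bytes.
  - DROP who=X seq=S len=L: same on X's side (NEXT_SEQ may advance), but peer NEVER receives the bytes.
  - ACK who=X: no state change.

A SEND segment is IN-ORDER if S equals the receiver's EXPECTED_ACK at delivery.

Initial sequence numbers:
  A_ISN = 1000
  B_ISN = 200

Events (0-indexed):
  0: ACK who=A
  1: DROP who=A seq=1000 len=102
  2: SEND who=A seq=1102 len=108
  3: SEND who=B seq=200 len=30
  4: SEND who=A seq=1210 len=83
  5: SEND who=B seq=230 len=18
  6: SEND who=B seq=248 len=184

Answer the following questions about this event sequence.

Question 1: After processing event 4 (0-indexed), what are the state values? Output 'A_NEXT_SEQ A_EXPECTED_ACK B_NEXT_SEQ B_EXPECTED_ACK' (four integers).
After event 0: A_seq=1000 A_ack=200 B_seq=200 B_ack=1000
After event 1: A_seq=1102 A_ack=200 B_seq=200 B_ack=1000
After event 2: A_seq=1210 A_ack=200 B_seq=200 B_ack=1000
After event 3: A_seq=1210 A_ack=230 B_seq=230 B_ack=1000
After event 4: A_seq=1293 A_ack=230 B_seq=230 B_ack=1000

1293 230 230 1000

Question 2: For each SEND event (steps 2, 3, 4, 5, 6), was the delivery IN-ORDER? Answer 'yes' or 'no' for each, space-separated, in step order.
Answer: no yes no yes yes

Derivation:
Step 2: SEND seq=1102 -> out-of-order
Step 3: SEND seq=200 -> in-order
Step 4: SEND seq=1210 -> out-of-order
Step 5: SEND seq=230 -> in-order
Step 6: SEND seq=248 -> in-order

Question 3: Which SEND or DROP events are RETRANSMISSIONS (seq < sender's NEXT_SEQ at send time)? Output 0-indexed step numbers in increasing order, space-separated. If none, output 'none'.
Answer: none

Derivation:
Step 1: DROP seq=1000 -> fresh
Step 2: SEND seq=1102 -> fresh
Step 3: SEND seq=200 -> fresh
Step 4: SEND seq=1210 -> fresh
Step 5: SEND seq=230 -> fresh
Step 6: SEND seq=248 -> fresh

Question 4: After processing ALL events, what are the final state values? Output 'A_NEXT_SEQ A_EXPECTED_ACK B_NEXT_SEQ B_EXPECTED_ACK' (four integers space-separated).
Answer: 1293 432 432 1000

Derivation:
After event 0: A_seq=1000 A_ack=200 B_seq=200 B_ack=1000
After event 1: A_seq=1102 A_ack=200 B_seq=200 B_ack=1000
After event 2: A_seq=1210 A_ack=200 B_seq=200 B_ack=1000
After event 3: A_seq=1210 A_ack=230 B_seq=230 B_ack=1000
After event 4: A_seq=1293 A_ack=230 B_seq=230 B_ack=1000
After event 5: A_seq=1293 A_ack=248 B_seq=248 B_ack=1000
After event 6: A_seq=1293 A_ack=432 B_seq=432 B_ack=1000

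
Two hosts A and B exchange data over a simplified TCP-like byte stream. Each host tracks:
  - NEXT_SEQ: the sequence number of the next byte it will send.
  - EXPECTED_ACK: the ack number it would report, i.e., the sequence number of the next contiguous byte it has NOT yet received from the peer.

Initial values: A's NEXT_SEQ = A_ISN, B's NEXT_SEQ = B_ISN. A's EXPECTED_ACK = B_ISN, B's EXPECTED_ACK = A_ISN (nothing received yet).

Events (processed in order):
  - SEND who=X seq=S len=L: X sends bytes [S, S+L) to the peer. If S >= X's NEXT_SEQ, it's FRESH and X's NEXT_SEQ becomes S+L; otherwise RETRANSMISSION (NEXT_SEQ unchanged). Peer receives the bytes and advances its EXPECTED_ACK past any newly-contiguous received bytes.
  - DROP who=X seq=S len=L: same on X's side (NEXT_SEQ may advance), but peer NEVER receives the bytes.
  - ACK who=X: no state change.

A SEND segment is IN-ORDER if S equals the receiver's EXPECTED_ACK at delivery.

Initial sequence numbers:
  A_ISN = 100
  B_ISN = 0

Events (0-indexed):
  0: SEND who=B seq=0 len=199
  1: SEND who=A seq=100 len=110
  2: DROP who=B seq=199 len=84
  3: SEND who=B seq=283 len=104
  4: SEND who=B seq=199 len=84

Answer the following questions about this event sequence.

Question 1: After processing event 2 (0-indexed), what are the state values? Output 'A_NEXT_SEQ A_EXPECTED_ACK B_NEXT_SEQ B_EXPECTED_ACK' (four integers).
After event 0: A_seq=100 A_ack=199 B_seq=199 B_ack=100
After event 1: A_seq=210 A_ack=199 B_seq=199 B_ack=210
After event 2: A_seq=210 A_ack=199 B_seq=283 B_ack=210

210 199 283 210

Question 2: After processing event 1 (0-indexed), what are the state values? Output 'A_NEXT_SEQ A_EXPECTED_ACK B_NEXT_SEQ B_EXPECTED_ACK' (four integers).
After event 0: A_seq=100 A_ack=199 B_seq=199 B_ack=100
After event 1: A_seq=210 A_ack=199 B_seq=199 B_ack=210

210 199 199 210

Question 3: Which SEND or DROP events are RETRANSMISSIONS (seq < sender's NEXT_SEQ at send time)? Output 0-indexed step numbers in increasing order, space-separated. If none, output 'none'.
Step 0: SEND seq=0 -> fresh
Step 1: SEND seq=100 -> fresh
Step 2: DROP seq=199 -> fresh
Step 3: SEND seq=283 -> fresh
Step 4: SEND seq=199 -> retransmit

Answer: 4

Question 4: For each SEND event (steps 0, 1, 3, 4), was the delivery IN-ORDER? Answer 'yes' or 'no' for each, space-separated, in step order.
Step 0: SEND seq=0 -> in-order
Step 1: SEND seq=100 -> in-order
Step 3: SEND seq=283 -> out-of-order
Step 4: SEND seq=199 -> in-order

Answer: yes yes no yes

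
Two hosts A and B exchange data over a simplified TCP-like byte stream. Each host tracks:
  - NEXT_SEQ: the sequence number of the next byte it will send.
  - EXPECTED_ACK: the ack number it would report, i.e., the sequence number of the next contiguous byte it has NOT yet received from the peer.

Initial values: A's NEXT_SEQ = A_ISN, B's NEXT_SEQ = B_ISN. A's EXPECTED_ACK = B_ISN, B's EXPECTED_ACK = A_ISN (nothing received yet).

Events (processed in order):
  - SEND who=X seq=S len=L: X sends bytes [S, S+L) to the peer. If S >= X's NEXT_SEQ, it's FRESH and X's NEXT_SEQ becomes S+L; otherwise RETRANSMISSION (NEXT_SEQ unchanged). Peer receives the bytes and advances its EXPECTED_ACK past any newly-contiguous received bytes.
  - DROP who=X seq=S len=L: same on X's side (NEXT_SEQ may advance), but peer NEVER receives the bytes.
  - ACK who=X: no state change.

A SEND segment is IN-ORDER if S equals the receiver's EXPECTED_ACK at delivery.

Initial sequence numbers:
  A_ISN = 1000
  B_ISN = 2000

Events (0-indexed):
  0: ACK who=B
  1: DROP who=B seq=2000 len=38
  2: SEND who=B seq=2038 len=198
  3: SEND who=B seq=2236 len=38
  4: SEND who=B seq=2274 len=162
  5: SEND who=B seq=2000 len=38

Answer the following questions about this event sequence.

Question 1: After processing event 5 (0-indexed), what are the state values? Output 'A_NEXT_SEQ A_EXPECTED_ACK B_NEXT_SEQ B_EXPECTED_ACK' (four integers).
After event 0: A_seq=1000 A_ack=2000 B_seq=2000 B_ack=1000
After event 1: A_seq=1000 A_ack=2000 B_seq=2038 B_ack=1000
After event 2: A_seq=1000 A_ack=2000 B_seq=2236 B_ack=1000
After event 3: A_seq=1000 A_ack=2000 B_seq=2274 B_ack=1000
After event 4: A_seq=1000 A_ack=2000 B_seq=2436 B_ack=1000
After event 5: A_seq=1000 A_ack=2436 B_seq=2436 B_ack=1000

1000 2436 2436 1000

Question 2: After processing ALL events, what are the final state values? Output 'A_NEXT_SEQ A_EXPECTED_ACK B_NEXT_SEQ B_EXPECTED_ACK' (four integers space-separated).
After event 0: A_seq=1000 A_ack=2000 B_seq=2000 B_ack=1000
After event 1: A_seq=1000 A_ack=2000 B_seq=2038 B_ack=1000
After event 2: A_seq=1000 A_ack=2000 B_seq=2236 B_ack=1000
After event 3: A_seq=1000 A_ack=2000 B_seq=2274 B_ack=1000
After event 4: A_seq=1000 A_ack=2000 B_seq=2436 B_ack=1000
After event 5: A_seq=1000 A_ack=2436 B_seq=2436 B_ack=1000

Answer: 1000 2436 2436 1000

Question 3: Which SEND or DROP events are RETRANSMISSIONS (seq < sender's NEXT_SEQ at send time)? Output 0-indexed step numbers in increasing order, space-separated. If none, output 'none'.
Answer: 5

Derivation:
Step 1: DROP seq=2000 -> fresh
Step 2: SEND seq=2038 -> fresh
Step 3: SEND seq=2236 -> fresh
Step 4: SEND seq=2274 -> fresh
Step 5: SEND seq=2000 -> retransmit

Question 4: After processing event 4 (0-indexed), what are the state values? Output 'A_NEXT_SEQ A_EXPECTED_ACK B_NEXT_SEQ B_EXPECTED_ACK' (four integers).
After event 0: A_seq=1000 A_ack=2000 B_seq=2000 B_ack=1000
After event 1: A_seq=1000 A_ack=2000 B_seq=2038 B_ack=1000
After event 2: A_seq=1000 A_ack=2000 B_seq=2236 B_ack=1000
After event 3: A_seq=1000 A_ack=2000 B_seq=2274 B_ack=1000
After event 4: A_seq=1000 A_ack=2000 B_seq=2436 B_ack=1000

1000 2000 2436 1000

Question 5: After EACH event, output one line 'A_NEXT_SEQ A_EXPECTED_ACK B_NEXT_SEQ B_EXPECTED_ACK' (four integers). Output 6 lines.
1000 2000 2000 1000
1000 2000 2038 1000
1000 2000 2236 1000
1000 2000 2274 1000
1000 2000 2436 1000
1000 2436 2436 1000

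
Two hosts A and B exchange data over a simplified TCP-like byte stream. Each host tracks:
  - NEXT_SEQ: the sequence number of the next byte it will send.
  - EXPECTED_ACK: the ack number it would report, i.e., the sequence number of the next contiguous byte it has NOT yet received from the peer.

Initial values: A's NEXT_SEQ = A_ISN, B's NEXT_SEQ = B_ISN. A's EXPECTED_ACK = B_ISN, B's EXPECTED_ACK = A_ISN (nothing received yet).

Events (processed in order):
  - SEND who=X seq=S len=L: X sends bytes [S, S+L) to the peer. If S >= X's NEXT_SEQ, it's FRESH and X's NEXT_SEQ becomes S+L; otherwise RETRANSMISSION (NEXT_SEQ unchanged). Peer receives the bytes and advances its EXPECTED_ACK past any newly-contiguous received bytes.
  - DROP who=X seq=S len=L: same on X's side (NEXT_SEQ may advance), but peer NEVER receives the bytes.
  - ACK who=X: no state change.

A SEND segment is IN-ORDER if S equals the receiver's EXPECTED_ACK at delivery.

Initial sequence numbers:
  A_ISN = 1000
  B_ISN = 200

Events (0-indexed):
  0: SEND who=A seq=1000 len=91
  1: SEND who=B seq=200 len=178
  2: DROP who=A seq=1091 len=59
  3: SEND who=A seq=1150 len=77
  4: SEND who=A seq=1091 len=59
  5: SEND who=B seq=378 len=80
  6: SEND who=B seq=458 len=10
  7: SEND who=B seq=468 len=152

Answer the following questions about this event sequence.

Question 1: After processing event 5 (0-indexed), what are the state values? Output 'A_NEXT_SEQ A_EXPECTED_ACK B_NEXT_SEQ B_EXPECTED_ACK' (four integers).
After event 0: A_seq=1091 A_ack=200 B_seq=200 B_ack=1091
After event 1: A_seq=1091 A_ack=378 B_seq=378 B_ack=1091
After event 2: A_seq=1150 A_ack=378 B_seq=378 B_ack=1091
After event 3: A_seq=1227 A_ack=378 B_seq=378 B_ack=1091
After event 4: A_seq=1227 A_ack=378 B_seq=378 B_ack=1227
After event 5: A_seq=1227 A_ack=458 B_seq=458 B_ack=1227

1227 458 458 1227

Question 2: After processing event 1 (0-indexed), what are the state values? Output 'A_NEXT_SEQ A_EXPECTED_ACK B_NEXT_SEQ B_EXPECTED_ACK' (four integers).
After event 0: A_seq=1091 A_ack=200 B_seq=200 B_ack=1091
After event 1: A_seq=1091 A_ack=378 B_seq=378 B_ack=1091

1091 378 378 1091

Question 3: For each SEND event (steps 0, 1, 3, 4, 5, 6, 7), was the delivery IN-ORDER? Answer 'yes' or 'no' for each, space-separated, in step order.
Answer: yes yes no yes yes yes yes

Derivation:
Step 0: SEND seq=1000 -> in-order
Step 1: SEND seq=200 -> in-order
Step 3: SEND seq=1150 -> out-of-order
Step 4: SEND seq=1091 -> in-order
Step 5: SEND seq=378 -> in-order
Step 6: SEND seq=458 -> in-order
Step 7: SEND seq=468 -> in-order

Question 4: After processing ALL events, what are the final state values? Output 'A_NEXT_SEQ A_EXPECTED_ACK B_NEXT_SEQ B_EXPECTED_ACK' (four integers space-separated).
Answer: 1227 620 620 1227

Derivation:
After event 0: A_seq=1091 A_ack=200 B_seq=200 B_ack=1091
After event 1: A_seq=1091 A_ack=378 B_seq=378 B_ack=1091
After event 2: A_seq=1150 A_ack=378 B_seq=378 B_ack=1091
After event 3: A_seq=1227 A_ack=378 B_seq=378 B_ack=1091
After event 4: A_seq=1227 A_ack=378 B_seq=378 B_ack=1227
After event 5: A_seq=1227 A_ack=458 B_seq=458 B_ack=1227
After event 6: A_seq=1227 A_ack=468 B_seq=468 B_ack=1227
After event 7: A_seq=1227 A_ack=620 B_seq=620 B_ack=1227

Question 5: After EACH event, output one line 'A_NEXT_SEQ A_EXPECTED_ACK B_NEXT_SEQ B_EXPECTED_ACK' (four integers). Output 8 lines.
1091 200 200 1091
1091 378 378 1091
1150 378 378 1091
1227 378 378 1091
1227 378 378 1227
1227 458 458 1227
1227 468 468 1227
1227 620 620 1227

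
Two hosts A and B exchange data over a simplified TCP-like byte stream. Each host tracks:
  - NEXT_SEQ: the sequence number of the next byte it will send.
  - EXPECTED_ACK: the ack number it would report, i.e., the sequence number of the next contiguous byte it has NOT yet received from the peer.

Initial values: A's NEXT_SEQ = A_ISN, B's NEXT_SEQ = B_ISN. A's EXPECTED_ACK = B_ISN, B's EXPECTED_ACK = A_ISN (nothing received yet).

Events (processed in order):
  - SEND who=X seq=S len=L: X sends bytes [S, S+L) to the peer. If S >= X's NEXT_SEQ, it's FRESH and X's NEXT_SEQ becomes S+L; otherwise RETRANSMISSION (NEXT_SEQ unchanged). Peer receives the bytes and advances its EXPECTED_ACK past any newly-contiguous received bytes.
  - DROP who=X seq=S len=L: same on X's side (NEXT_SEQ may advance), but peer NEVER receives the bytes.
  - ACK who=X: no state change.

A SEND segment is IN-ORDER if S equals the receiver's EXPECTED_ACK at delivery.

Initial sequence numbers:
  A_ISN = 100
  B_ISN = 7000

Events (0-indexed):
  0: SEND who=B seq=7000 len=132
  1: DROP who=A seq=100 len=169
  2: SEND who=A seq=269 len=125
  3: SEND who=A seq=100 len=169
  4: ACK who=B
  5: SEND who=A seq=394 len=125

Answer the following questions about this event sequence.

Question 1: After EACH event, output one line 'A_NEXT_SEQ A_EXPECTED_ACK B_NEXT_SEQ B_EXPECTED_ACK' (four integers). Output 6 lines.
100 7132 7132 100
269 7132 7132 100
394 7132 7132 100
394 7132 7132 394
394 7132 7132 394
519 7132 7132 519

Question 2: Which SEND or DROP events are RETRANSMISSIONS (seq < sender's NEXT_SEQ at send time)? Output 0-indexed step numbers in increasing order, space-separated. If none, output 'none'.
Answer: 3

Derivation:
Step 0: SEND seq=7000 -> fresh
Step 1: DROP seq=100 -> fresh
Step 2: SEND seq=269 -> fresh
Step 3: SEND seq=100 -> retransmit
Step 5: SEND seq=394 -> fresh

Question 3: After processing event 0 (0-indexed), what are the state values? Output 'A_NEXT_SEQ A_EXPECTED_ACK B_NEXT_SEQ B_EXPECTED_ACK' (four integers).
After event 0: A_seq=100 A_ack=7132 B_seq=7132 B_ack=100

100 7132 7132 100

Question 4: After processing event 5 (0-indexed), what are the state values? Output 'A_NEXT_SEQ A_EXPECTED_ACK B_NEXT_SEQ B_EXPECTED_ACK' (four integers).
After event 0: A_seq=100 A_ack=7132 B_seq=7132 B_ack=100
After event 1: A_seq=269 A_ack=7132 B_seq=7132 B_ack=100
After event 2: A_seq=394 A_ack=7132 B_seq=7132 B_ack=100
After event 3: A_seq=394 A_ack=7132 B_seq=7132 B_ack=394
After event 4: A_seq=394 A_ack=7132 B_seq=7132 B_ack=394
After event 5: A_seq=519 A_ack=7132 B_seq=7132 B_ack=519

519 7132 7132 519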